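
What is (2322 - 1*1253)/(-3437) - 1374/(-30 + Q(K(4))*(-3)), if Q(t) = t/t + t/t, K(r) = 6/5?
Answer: 780659/20622 ≈ 37.856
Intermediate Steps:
K(r) = 6/5 (K(r) = 6*(⅕) = 6/5)
Q(t) = 2 (Q(t) = 1 + 1 = 2)
(2322 - 1*1253)/(-3437) - 1374/(-30 + Q(K(4))*(-3)) = (2322 - 1*1253)/(-3437) - 1374/(-30 + 2*(-3)) = (2322 - 1253)*(-1/3437) - 1374/(-30 - 6) = 1069*(-1/3437) - 1374/(-36) = -1069/3437 - 1374*(-1/36) = -1069/3437 + 229/6 = 780659/20622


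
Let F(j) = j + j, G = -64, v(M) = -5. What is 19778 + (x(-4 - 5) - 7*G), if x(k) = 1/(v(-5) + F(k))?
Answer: 465197/23 ≈ 20226.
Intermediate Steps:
F(j) = 2*j
x(k) = 1/(-5 + 2*k)
19778 + (x(-4 - 5) - 7*G) = 19778 + (1/(-5 + 2*(-4 - 5)) - 7*(-64)) = 19778 + (1/(-5 + 2*(-9)) + 448) = 19778 + (1/(-5 - 18) + 448) = 19778 + (1/(-23) + 448) = 19778 + (-1/23 + 448) = 19778 + 10303/23 = 465197/23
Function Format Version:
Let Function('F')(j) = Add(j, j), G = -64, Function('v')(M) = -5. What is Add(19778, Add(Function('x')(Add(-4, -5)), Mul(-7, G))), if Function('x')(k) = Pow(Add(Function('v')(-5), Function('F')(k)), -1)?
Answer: Rational(465197, 23) ≈ 20226.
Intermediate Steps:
Function('F')(j) = Mul(2, j)
Function('x')(k) = Pow(Add(-5, Mul(2, k)), -1)
Add(19778, Add(Function('x')(Add(-4, -5)), Mul(-7, G))) = Add(19778, Add(Pow(Add(-5, Mul(2, Add(-4, -5))), -1), Mul(-7, -64))) = Add(19778, Add(Pow(Add(-5, Mul(2, -9)), -1), 448)) = Add(19778, Add(Pow(Add(-5, -18), -1), 448)) = Add(19778, Add(Pow(-23, -1), 448)) = Add(19778, Add(Rational(-1, 23), 448)) = Add(19778, Rational(10303, 23)) = Rational(465197, 23)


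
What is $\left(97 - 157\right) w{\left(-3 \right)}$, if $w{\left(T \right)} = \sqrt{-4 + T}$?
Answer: $- 60 i \sqrt{7} \approx - 158.75 i$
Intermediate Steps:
$\left(97 - 157\right) w{\left(-3 \right)} = \left(97 - 157\right) \sqrt{-4 - 3} = - 60 \sqrt{-7} = - 60 i \sqrt{7}$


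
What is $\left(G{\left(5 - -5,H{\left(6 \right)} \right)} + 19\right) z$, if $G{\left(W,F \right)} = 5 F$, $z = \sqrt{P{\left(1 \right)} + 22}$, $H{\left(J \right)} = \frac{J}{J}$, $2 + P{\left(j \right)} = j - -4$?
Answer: $120$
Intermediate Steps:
$P{\left(j \right)} = 2 + j$ ($P{\left(j \right)} = -2 + \left(j - -4\right) = -2 + \left(j + 4\right) = -2 + \left(4 + j\right) = 2 + j$)
$H{\left(J \right)} = 1$
$z = 5$ ($z = \sqrt{\left(2 + 1\right) + 22} = \sqrt{3 + 22} = \sqrt{25} = 5$)
$\left(G{\left(5 - -5,H{\left(6 \right)} \right)} + 19\right) z = \left(5 \cdot 1 + 19\right) 5 = \left(5 + 19\right) 5 = 24 \cdot 5 = 120$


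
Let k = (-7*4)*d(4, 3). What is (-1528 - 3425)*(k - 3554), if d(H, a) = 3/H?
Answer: 17706975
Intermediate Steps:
k = -21 (k = (-7*4)*(3/4) = -84/4 = -28*3/4 = -21)
(-1528 - 3425)*(k - 3554) = (-1528 - 3425)*(-21 - 3554) = -4953*(-3575) = 17706975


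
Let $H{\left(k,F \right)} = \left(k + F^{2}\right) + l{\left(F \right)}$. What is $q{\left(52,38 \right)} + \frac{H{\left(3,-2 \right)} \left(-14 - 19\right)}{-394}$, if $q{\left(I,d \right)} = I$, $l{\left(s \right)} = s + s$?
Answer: $\frac{20587}{394} \approx 52.251$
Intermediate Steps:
$l{\left(s \right)} = 2 s$
$H{\left(k,F \right)} = k + F^{2} + 2 F$ ($H{\left(k,F \right)} = \left(k + F^{2}\right) + 2 F = k + F^{2} + 2 F$)
$q{\left(52,38 \right)} + \frac{H{\left(3,-2 \right)} \left(-14 - 19\right)}{-394} = 52 + \frac{\left(3 + \left(-2\right)^{2} + 2 \left(-2\right)\right) \left(-14 - 19\right)}{-394} = 52 + \left(3 + 4 - 4\right) \left(-33\right) \left(- \frac{1}{394}\right) = 52 + 3 \left(-33\right) \left(- \frac{1}{394}\right) = 52 - - \frac{99}{394} = 52 + \frac{99}{394} = \frac{20587}{394}$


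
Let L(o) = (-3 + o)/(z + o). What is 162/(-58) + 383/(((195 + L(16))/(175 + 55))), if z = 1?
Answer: 21579401/48256 ≈ 447.19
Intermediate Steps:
L(o) = (-3 + o)/(1 + o)
162/(-58) + 383/(((195 + L(16))/(175 + 55))) = 162/(-58) + 383/(((195 + (-3 + 16)/(1 + 16))/(175 + 55))) = 162*(-1/58) + 383/(((195 + 13/17)/230)) = -81/29 + 383/(((195 + (1/17)*13)*(1/230))) = -81/29 + 383/(((195 + 13/17)*(1/230))) = -81/29 + 383/(((3328/17)*(1/230))) = -81/29 + 383/(1664/1955) = -81/29 + 383*(1955/1664) = -81/29 + 748765/1664 = 21579401/48256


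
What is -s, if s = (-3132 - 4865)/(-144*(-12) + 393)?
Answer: 7997/2121 ≈ 3.7704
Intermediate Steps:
s = -7997/2121 (s = -7997/(1728 + 393) = -7997/2121 ≈ -3.7704)
-s = -1*(-7997/2121) = 7997/2121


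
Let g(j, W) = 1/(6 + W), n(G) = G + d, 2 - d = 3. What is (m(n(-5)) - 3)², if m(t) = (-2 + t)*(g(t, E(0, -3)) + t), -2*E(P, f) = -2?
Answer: 94249/49 ≈ 1923.4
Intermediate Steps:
d = -1 (d = 2 - 1*3 = 2 - 3 = -1)
E(P, f) = 1 (E(P, f) = -½*(-2) = 1)
n(G) = -1 + G (n(G) = G - 1 = -1 + G)
m(t) = (-2 + t)*(⅐ + t) (m(t) = (-2 + t)*(1/(6 + 1) + t) = (-2 + t)*(1/7 + t) = (-2 + t)*(⅐ + t))
(m(n(-5)) - 3)² = ((-2/7 + (-1 - 5)² - 13*(-1 - 5)/7) - 3)² = ((-2/7 + (-6)² - 13/7*(-6)) - 3)² = ((-2/7 + 36 + 78/7) - 3)² = (328/7 - 3)² = (307/7)² = 94249/49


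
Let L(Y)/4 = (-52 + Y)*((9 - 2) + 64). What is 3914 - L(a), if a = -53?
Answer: 33734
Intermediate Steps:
L(Y) = -14768 + 284*Y (L(Y) = 4*((-52 + Y)*((9 - 2) + 64)) = 4*((-52 + Y)*(7 + 64)) = 4*((-52 + Y)*71) = 4*(-3692 + 71*Y) = -14768 + 284*Y)
3914 - L(a) = 3914 - (-14768 + 284*(-53)) = 3914 - (-14768 - 15052) = 3914 - 1*(-29820) = 3914 + 29820 = 33734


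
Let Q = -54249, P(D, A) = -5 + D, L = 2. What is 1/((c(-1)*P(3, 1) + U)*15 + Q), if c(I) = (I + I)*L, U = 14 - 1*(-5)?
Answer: -1/53844 ≈ -1.8572e-5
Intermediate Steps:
U = 19 (U = 14 + 5 = 19)
c(I) = 4*I (c(I) = (I + I)*2 = (2*I)*2 = 4*I)
1/((c(-1)*P(3, 1) + U)*15 + Q) = 1/(((4*(-1))*(-5 + 3) + 19)*15 - 54249) = 1/((-4*(-2) + 19)*15 - 54249) = 1/((8 + 19)*15 - 54249) = 1/(27*15 - 54249) = 1/(405 - 54249) = 1/(-53844) = -1/53844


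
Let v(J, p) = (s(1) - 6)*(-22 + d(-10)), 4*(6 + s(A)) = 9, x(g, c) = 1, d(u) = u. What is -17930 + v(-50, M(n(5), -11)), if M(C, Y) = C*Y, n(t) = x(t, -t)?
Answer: -17618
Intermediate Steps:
s(A) = -15/4 (s(A) = -6 + (¼)*9 = -6 + 9/4 = -15/4)
n(t) = 1
v(J, p) = 312 (v(J, p) = (-15/4 - 6)*(-22 - 10) = -39/4*(-32) = 312)
-17930 + v(-50, M(n(5), -11)) = -17930 + 312 = -17618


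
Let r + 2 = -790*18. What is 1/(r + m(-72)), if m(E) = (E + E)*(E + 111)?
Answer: -1/19838 ≈ -5.0408e-5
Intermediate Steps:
m(E) = 2*E*(111 + E) (m(E) = (2*E)*(111 + E) = 2*E*(111 + E))
r = -14222 (r = -2 - 790*18 = -2 - 14220 = -14222)
1/(r + m(-72)) = 1/(-14222 + 2*(-72)*(111 - 72)) = 1/(-14222 + 2*(-72)*39) = 1/(-14222 - 5616) = 1/(-19838) = -1/19838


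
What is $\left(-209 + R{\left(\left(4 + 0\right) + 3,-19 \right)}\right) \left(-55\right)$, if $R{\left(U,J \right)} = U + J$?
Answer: $12155$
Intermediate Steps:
$R{\left(U,J \right)} = J + U$
$\left(-209 + R{\left(\left(4 + 0\right) + 3,-19 \right)}\right) \left(-55\right) = \left(-209 + \left(-19 + \left(\left(4 + 0\right) + 3\right)\right)\right) \left(-55\right) = \left(-209 + \left(-19 + \left(4 + 3\right)\right)\right) \left(-55\right) = \left(-209 + \left(-19 + 7\right)\right) \left(-55\right) = \left(-209 - 12\right) \left(-55\right) = \left(-221\right) \left(-55\right) = 12155$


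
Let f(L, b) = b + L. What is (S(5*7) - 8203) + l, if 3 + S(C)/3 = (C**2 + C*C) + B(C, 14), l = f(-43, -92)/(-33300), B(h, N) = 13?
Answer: -609017/740 ≈ -823.00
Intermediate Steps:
f(L, b) = L + b
l = 3/740 (l = (-43 - 92)/(-33300) = -135*(-1/33300) = 3/740 ≈ 0.0040541)
S(C) = 30 + 6*C**2 (S(C) = -9 + 3*((C**2 + C*C) + 13) = -9 + 3*((C**2 + C**2) + 13) = -9 + 3*(2*C**2 + 13) = -9 + 3*(13 + 2*C**2) = -9 + (39 + 6*C**2) = 30 + 6*C**2)
(S(5*7) - 8203) + l = ((30 + 6*(5*7)**2) - 8203) + 3/740 = ((30 + 6*35**2) - 8203) + 3/740 = ((30 + 6*1225) - 8203) + 3/740 = ((30 + 7350) - 8203) + 3/740 = (7380 - 8203) + 3/740 = -823 + 3/740 = -609017/740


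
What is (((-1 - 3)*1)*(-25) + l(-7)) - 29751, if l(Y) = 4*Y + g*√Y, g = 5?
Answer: -29679 + 5*I*√7 ≈ -29679.0 + 13.229*I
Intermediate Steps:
l(Y) = 4*Y + 5*√Y
(((-1 - 3)*1)*(-25) + l(-7)) - 29751 = (((-1 - 3)*1)*(-25) + (4*(-7) + 5*√(-7))) - 29751 = (-4*1*(-25) + (-28 + 5*(I*√7))) - 29751 = (-4*(-25) + (-28 + 5*I*√7)) - 29751 = (100 + (-28 + 5*I*√7)) - 29751 = (72 + 5*I*√7) - 29751 = -29679 + 5*I*√7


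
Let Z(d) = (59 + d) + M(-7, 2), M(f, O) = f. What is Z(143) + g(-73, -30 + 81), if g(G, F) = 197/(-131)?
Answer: 25348/131 ≈ 193.50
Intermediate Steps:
g(G, F) = -197/131 (g(G, F) = 197*(-1/131) = -197/131)
Z(d) = 52 + d (Z(d) = (59 + d) - 7 = 52 + d)
Z(143) + g(-73, -30 + 81) = (52 + 143) - 197/131 = 195 - 197/131 = 25348/131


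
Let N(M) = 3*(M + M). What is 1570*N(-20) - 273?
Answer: -188673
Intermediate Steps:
N(M) = 6*M (N(M) = 3*(2*M) = 6*M)
1570*N(-20) - 273 = 1570*(6*(-20)) - 273 = 1570*(-120) - 273 = -188400 - 273 = -188673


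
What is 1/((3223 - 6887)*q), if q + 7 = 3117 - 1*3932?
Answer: 1/3011808 ≈ 3.3203e-7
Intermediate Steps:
q = -822 (q = -7 + (3117 - 1*3932) = -7 + (3117 - 3932) = -7 - 815 = -822)
1/((3223 - 6887)*q) = 1/((3223 - 6887)*(-822)) = -1/822/(-3664) = -1/3664*(-1/822) = 1/3011808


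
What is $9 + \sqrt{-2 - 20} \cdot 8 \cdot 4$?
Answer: $9 + 32 i \sqrt{22} \approx 9.0 + 150.09 i$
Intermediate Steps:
$9 + \sqrt{-2 - 20} \cdot 8 \cdot 4 = 9 + \sqrt{-22} \cdot 32 = 9 + i \sqrt{22} \cdot 32 = 9 + 32 i \sqrt{22}$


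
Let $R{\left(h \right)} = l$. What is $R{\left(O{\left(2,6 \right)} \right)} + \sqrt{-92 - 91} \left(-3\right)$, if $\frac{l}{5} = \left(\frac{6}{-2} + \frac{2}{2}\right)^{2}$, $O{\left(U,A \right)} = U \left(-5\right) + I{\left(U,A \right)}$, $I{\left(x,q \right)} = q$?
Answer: $20 - 3 i \sqrt{183} \approx 20.0 - 40.583 i$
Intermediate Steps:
$O{\left(U,A \right)} = A - 5 U$ ($O{\left(U,A \right)} = U \left(-5\right) + A = - 5 U + A = A - 5 U$)
$l = 20$ ($l = 5 \left(\frac{6}{-2} + \frac{2}{2}\right)^{2} = 5 \left(6 \left(- \frac{1}{2}\right) + 2 \cdot \frac{1}{2}\right)^{2} = 5 \left(-3 + 1\right)^{2} = 5 \left(-2\right)^{2} = 5 \cdot 4 = 20$)
$R{\left(h \right)} = 20$
$R{\left(O{\left(2,6 \right)} \right)} + \sqrt{-92 - 91} \left(-3\right) = 20 + \sqrt{-92 - 91} \left(-3\right) = 20 + \sqrt{-183} \left(-3\right) = 20 + i \sqrt{183} \left(-3\right) = 20 - 3 i \sqrt{183}$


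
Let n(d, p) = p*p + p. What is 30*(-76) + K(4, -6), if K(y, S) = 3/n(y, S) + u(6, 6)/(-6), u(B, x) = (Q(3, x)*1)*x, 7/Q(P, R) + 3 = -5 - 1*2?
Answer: -11396/5 ≈ -2279.2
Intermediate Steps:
Q(P, R) = -7/10 (Q(P, R) = 7/(-3 + (-5 - 1*2)) = 7/(-3 + (-5 - 2)) = 7/(-3 - 7) = 7/(-10) = 7*(-1/10) = -7/10)
u(B, x) = -7*x/10 (u(B, x) = (-7/10*1)*x = -7*x/10)
n(d, p) = p + p**2 (n(d, p) = p**2 + p = p + p**2)
K(y, S) = 7/10 + 3/(S*(1 + S)) (K(y, S) = 3/((S*(1 + S))) - 7/10*6/(-6) = 3*(1/(S*(1 + S))) - 21/5*(-1/6) = 3/(S*(1 + S)) + 7/10 = 7/10 + 3/(S*(1 + S)))
30*(-76) + K(4, -6) = 30*(-76) + (1/10)*(30 + 7*(-6)*(1 - 6))/(-6*(1 - 6)) = -2280 + (1/10)*(-1/6)*(30 + 7*(-6)*(-5))/(-5) = -2280 + (1/10)*(-1/6)*(-1/5)*(30 + 210) = -2280 + (1/10)*(-1/6)*(-1/5)*240 = -2280 + 4/5 = -11396/5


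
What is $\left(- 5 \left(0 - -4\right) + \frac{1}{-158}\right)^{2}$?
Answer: $\frac{9991921}{24964} \approx 400.25$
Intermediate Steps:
$\left(- 5 \left(0 - -4\right) + \frac{1}{-158}\right)^{2} = \left(- 5 \left(0 + 4\right) - \frac{1}{158}\right)^{2} = \left(\left(-5\right) 4 - \frac{1}{158}\right)^{2} = \left(-20 - \frac{1}{158}\right)^{2} = \left(- \frac{3161}{158}\right)^{2} = \frac{9991921}{24964}$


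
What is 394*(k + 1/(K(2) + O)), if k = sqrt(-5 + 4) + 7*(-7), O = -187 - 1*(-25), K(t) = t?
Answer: -1544677/80 + 394*I ≈ -19308.0 + 394.0*I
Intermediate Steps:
O = -162 (O = -187 + 25 = -162)
k = -49 + I (k = sqrt(-1) - 49 = I - 49 = -49 + I ≈ -49.0 + 1.0*I)
394*(k + 1/(K(2) + O)) = 394*((-49 + I) + 1/(2 - 162)) = 394*((-49 + I) + 1/(-160)) = 394*((-49 + I) - 1/160) = 394*(-7841/160 + I) = -1544677/80 + 394*I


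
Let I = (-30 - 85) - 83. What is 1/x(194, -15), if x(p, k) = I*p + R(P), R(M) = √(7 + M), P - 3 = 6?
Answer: -1/38408 ≈ -2.6036e-5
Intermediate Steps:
P = 9 (P = 3 + 6 = 9)
I = -198 (I = -115 - 83 = -198)
x(p, k) = 4 - 198*p (x(p, k) = -198*p + √(7 + 9) = -198*p + √16 = -198*p + 4 = 4 - 198*p)
1/x(194, -15) = 1/(4 - 198*194) = 1/(4 - 38412) = 1/(-38408) = -1/38408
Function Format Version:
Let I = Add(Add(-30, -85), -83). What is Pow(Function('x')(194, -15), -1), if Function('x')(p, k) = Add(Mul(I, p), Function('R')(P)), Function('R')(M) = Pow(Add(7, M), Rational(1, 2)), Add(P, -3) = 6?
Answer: Rational(-1, 38408) ≈ -2.6036e-5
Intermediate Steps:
P = 9 (P = Add(3, 6) = 9)
I = -198 (I = Add(-115, -83) = -198)
Function('x')(p, k) = Add(4, Mul(-198, p)) (Function('x')(p, k) = Add(Mul(-198, p), Pow(Add(7, 9), Rational(1, 2))) = Add(Mul(-198, p), Pow(16, Rational(1, 2))) = Add(Mul(-198, p), 4) = Add(4, Mul(-198, p)))
Pow(Function('x')(194, -15), -1) = Pow(Add(4, Mul(-198, 194)), -1) = Pow(Add(4, -38412), -1) = Pow(-38408, -1) = Rational(-1, 38408)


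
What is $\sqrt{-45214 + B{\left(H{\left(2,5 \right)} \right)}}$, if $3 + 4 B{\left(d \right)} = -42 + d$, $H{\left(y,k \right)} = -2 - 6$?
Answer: $\frac{3 i \sqrt{20101}}{2} \approx 212.67 i$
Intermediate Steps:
$H{\left(y,k \right)} = -8$
$B{\left(d \right)} = - \frac{45}{4} + \frac{d}{4}$ ($B{\left(d \right)} = - \frac{3}{4} + \frac{-42 + d}{4} = - \frac{3}{4} + \left(- \frac{21}{2} + \frac{d}{4}\right) = - \frac{45}{4} + \frac{d}{4}$)
$\sqrt{-45214 + B{\left(H{\left(2,5 \right)} \right)}} = \sqrt{-45214 + \left(- \frac{45}{4} + \frac{1}{4} \left(-8\right)\right)} = \sqrt{-45214 - \frac{53}{4}} = \sqrt{- \frac{180909}{4}} = \frac{3 i \sqrt{20101}}{2}$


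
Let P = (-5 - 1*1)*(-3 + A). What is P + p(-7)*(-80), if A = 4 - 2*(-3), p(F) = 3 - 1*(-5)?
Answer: -682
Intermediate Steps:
p(F) = 8 (p(F) = 3 + 5 = 8)
A = 10 (A = 4 + 6 = 10)
P = -42 (P = (-5 - 1*1)*(-3 + 10) = (-5 - 1)*7 = -6*7 = -42)
P + p(-7)*(-80) = -42 + 8*(-80) = -42 - 640 = -682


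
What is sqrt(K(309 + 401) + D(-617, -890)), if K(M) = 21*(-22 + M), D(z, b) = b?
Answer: sqrt(13558) ≈ 116.44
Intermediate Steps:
K(M) = -462 + 21*M
sqrt(K(309 + 401) + D(-617, -890)) = sqrt((-462 + 21*(309 + 401)) - 890) = sqrt((-462 + 21*710) - 890) = sqrt((-462 + 14910) - 890) = sqrt(14448 - 890) = sqrt(13558)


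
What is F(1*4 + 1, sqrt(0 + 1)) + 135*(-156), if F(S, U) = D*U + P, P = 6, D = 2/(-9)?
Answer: -189488/9 ≈ -21054.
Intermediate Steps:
D = -2/9 (D = 2*(-1/9) = -2/9 ≈ -0.22222)
F(S, U) = 6 - 2*U/9 (F(S, U) = -2*U/9 + 6 = 6 - 2*U/9)
F(1*4 + 1, sqrt(0 + 1)) + 135*(-156) = (6 - 2*sqrt(0 + 1)/9) + 135*(-156) = (6 - 2*sqrt(1)/9) - 21060 = (6 - 2/9*1) - 21060 = (6 - 2/9) - 21060 = 52/9 - 21060 = -189488/9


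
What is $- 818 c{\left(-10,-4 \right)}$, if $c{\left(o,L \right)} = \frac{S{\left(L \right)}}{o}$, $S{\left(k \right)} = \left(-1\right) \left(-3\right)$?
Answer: $\frac{1227}{5} \approx 245.4$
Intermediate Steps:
$S{\left(k \right)} = 3$
$c{\left(o,L \right)} = \frac{3}{o}$
$- 818 c{\left(-10,-4 \right)} = - 818 \frac{3}{-10} = - 818 \cdot 3 \left(- \frac{1}{10}\right) = \left(-818\right) \left(- \frac{3}{10}\right) = \frac{1227}{5}$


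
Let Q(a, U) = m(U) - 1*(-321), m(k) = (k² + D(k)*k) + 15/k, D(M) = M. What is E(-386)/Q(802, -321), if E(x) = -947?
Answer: -101329/22085116 ≈ -0.0045881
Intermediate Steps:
m(k) = 2*k² + 15/k (m(k) = (k² + k*k) + 15/k = (k² + k²) + 15/k = 2*k² + 15/k)
Q(a, U) = 321 + (15 + 2*U³)/U (Q(a, U) = (15 + 2*U³)/U - 1*(-321) = (15 + 2*U³)/U + 321 = 321 + (15 + 2*U³)/U)
E(-386)/Q(802, -321) = -947/(321 + 2*(-321)² + 15/(-321)) = -947/(321 + 2*103041 + 15*(-1/321)) = -947/(321 + 206082 - 5/107) = -947/22085116/107 = -947*107/22085116 = -101329/22085116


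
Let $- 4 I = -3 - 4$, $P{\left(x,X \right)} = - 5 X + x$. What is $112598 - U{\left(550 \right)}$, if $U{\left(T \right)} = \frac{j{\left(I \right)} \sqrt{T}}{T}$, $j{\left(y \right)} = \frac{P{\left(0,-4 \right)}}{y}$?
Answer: $112598 - \frac{8 \sqrt{22}}{77} \approx 1.126 \cdot 10^{5}$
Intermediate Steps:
$P{\left(x,X \right)} = x - 5 X$
$I = \frac{7}{4}$ ($I = - \frac{-3 - 4}{4} = \left(- \frac{1}{4}\right) \left(-7\right) = \frac{7}{4} \approx 1.75$)
$j{\left(y \right)} = \frac{20}{y}$ ($j{\left(y \right)} = \frac{0 - -20}{y} = \frac{0 + 20}{y} = \frac{20}{y}$)
$U{\left(T \right)} = \frac{80}{7 \sqrt{T}}$ ($U{\left(T \right)} = \frac{\frac{20}{\frac{7}{4}} \sqrt{T}}{T} = \frac{20 \cdot \frac{4}{7} \sqrt{T}}{T} = \frac{\frac{80}{7} \sqrt{T}}{T} = \frac{80}{7 \sqrt{T}}$)
$112598 - U{\left(550 \right)} = 112598 - \frac{80}{7 \cdot 5 \sqrt{22}} = 112598 - \frac{80 \frac{\sqrt{22}}{110}}{7} = 112598 - \frac{8 \sqrt{22}}{77}$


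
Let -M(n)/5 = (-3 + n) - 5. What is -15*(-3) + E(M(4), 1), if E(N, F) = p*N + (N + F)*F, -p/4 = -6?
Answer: 546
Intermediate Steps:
p = 24 (p = -4*(-6) = 24)
M(n) = 40 - 5*n (M(n) = -5*((-3 + n) - 5) = -5*(-8 + n) = 40 - 5*n)
E(N, F) = 24*N + F*(F + N) (E(N, F) = 24*N + (N + F)*F = 24*N + (F + N)*F = 24*N + F*(F + N))
-15*(-3) + E(M(4), 1) = -15*(-3) + (1² + 24*(40 - 5*4) + 1*(40 - 5*4)) = 45 + (1 + 24*(40 - 20) + 1*(40 - 20)) = 45 + (1 + 24*20 + 1*20) = 45 + (1 + 480 + 20) = 45 + 501 = 546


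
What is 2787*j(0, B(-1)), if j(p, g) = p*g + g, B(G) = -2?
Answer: -5574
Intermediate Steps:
j(p, g) = g + g*p (j(p, g) = g*p + g = g + g*p)
2787*j(0, B(-1)) = 2787*(-2*(1 + 0)) = 2787*(-2*1) = 2787*(-2) = -5574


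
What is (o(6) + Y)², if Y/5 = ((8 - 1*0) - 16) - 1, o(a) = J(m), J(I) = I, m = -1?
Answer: 2116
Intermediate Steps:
o(a) = -1
Y = -45 (Y = 5*(((8 - 1*0) - 16) - 1) = 5*(((8 + 0) - 16) - 1) = 5*((8 - 16) - 1) = 5*(-8 - 1) = 5*(-9) = -45)
(o(6) + Y)² = (-1 - 45)² = (-46)² = 2116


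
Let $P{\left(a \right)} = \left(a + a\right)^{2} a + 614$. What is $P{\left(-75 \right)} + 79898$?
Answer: $-1606988$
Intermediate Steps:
$P{\left(a \right)} = 614 + 4 a^{3}$ ($P{\left(a \right)} = \left(2 a\right)^{2} a + 614 = 4 a^{2} a + 614 = 4 a^{3} + 614 = 614 + 4 a^{3}$)
$P{\left(-75 \right)} + 79898 = \left(614 + 4 \left(-75\right)^{3}\right) + 79898 = \left(614 + 4 \left(-421875\right)\right) + 79898 = \left(614 - 1687500\right) + 79898 = -1686886 + 79898 = -1606988$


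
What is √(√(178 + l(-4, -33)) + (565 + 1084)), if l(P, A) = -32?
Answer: √(1649 + √146) ≈ 40.756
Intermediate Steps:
√(√(178 + l(-4, -33)) + (565 + 1084)) = √(√(178 - 32) + (565 + 1084)) = √(√146 + 1649) = √(1649 + √146)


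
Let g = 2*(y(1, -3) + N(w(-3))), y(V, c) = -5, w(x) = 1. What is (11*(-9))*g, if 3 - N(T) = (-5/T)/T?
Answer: -594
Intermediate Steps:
N(T) = 3 + 5/T² (N(T) = 3 - (-5/T)/T = 3 - (-5)/T² = 3 + 5/T²)
g = 6 (g = 2*(-5 + (3 + 5/1²)) = 2*(-5 + (3 + 5*1)) = 2*(-5 + (3 + 5)) = 2*(-5 + 8) = 2*3 = 6)
(11*(-9))*g = (11*(-9))*6 = -99*6 = -594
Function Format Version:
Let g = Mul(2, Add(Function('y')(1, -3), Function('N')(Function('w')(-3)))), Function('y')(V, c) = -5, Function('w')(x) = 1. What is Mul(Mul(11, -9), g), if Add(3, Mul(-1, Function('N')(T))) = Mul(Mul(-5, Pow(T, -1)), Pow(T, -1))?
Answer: -594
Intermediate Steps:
Function('N')(T) = Add(3, Mul(5, Pow(T, -2))) (Function('N')(T) = Add(3, Mul(-1, Mul(Mul(-5, Pow(T, -1)), Pow(T, -1)))) = Add(3, Mul(-1, Mul(-5, Pow(T, -2)))) = Add(3, Mul(5, Pow(T, -2))))
g = 6 (g = Mul(2, Add(-5, Add(3, Mul(5, Pow(1, -2))))) = Mul(2, Add(-5, Add(3, Mul(5, 1)))) = Mul(2, Add(-5, Add(3, 5))) = Mul(2, Add(-5, 8)) = Mul(2, 3) = 6)
Mul(Mul(11, -9), g) = Mul(Mul(11, -9), 6) = Mul(-99, 6) = -594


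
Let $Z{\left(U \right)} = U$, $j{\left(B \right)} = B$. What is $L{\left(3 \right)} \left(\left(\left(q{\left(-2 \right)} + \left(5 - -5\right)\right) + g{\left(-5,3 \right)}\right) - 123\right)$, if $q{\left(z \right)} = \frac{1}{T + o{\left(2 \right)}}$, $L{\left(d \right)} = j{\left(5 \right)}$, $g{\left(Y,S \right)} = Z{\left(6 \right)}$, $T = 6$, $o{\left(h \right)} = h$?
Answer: $- \frac{4275}{8} \approx -534.38$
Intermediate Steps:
$g{\left(Y,S \right)} = 6$
$L{\left(d \right)} = 5$
$q{\left(z \right)} = \frac{1}{8}$ ($q{\left(z \right)} = \frac{1}{6 + 2} = \frac{1}{8}$)
$L{\left(3 \right)} \left(\left(\left(q{\left(-2 \right)} + \left(5 - -5\right)\right) + g{\left(-5,3 \right)}\right) - 123\right) = 5 \left(\left(\left(\frac{1}{8} + \left(5 - -5\right)\right) + 6\right) - 123\right) = 5 \left(\left(\left(\frac{1}{8} + \left(5 + 5\right)\right) + 6\right) - 123\right) = 5 \left(\left(\left(\frac{1}{8} + 10\right) + 6\right) - 123\right) = 5 \left(\left(\frac{81}{8} + 6\right) - 123\right) = 5 \left(\frac{129}{8} - 123\right) = 5 \left(- \frac{855}{8}\right) = - \frac{4275}{8}$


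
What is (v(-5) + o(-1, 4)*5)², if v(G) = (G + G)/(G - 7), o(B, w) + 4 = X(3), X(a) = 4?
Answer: 25/36 ≈ 0.69444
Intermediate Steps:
o(B, w) = 0 (o(B, w) = -4 + 4 = 0)
v(G) = 2*G/(-7 + G) (v(G) = (2*G)/(-7 + G) = 2*G/(-7 + G))
(v(-5) + o(-1, 4)*5)² = (2*(-5)/(-7 - 5) + 0*5)² = (2*(-5)/(-12) + 0)² = (2*(-5)*(-1/12) + 0)² = (⅚ + 0)² = (⅚)² = 25/36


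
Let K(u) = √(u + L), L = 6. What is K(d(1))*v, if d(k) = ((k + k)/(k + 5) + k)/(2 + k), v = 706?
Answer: 706*√58/3 ≈ 1792.2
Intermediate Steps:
d(k) = (k + 2*k/(5 + k))/(2 + k) (d(k) = ((2*k)/(5 + k) + k)/(2 + k) = (2*k/(5 + k) + k)/(2 + k) = (k + 2*k/(5 + k))/(2 + k))
K(u) = √(6 + u) (K(u) = √(u + 6) = √(6 + u))
K(d(1))*v = √(6 + 1*(7 + 1)/(10 + 1² + 7*1))*706 = √(6 + 1*8/(10 + 1 + 7))*706 = √(6 + 1*8/18)*706 = √(6 + 1*(1/18)*8)*706 = √(6 + 4/9)*706 = √(58/9)*706 = (√58/3)*706 = 706*√58/3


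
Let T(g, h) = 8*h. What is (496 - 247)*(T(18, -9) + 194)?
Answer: 30378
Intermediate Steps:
(496 - 247)*(T(18, -9) + 194) = (496 - 247)*(8*(-9) + 194) = 249*(-72 + 194) = 249*122 = 30378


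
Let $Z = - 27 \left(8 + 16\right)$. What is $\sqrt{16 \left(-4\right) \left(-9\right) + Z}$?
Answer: $6 i \sqrt{2} \approx 8.4853 i$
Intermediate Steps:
$Z = -648$ ($Z = \left(-27\right) 24 = -648$)
$\sqrt{16 \left(-4\right) \left(-9\right) + Z} = \sqrt{16 \left(-4\right) \left(-9\right) - 648} = \sqrt{\left(-64\right) \left(-9\right) - 648} = \sqrt{576 - 648} = \sqrt{-72} = 6 i \sqrt{2}$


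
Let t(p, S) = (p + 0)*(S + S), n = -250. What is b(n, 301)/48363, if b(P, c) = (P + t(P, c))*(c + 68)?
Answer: -18542250/16121 ≈ -1150.2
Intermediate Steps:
t(p, S) = 2*S*p (t(p, S) = p*(2*S) = 2*S*p)
b(P, c) = (68 + c)*(P + 2*P*c) (b(P, c) = (P + 2*c*P)*(c + 68) = (P + 2*P*c)*(68 + c) = (68 + c)*(P + 2*P*c))
b(n, 301)/48363 = -250*(68 + 2*301² + 137*301)/48363 = -250*(68 + 2*90601 + 41237)*(1/48363) = -250*(68 + 181202 + 41237)*(1/48363) = -250*222507*(1/48363) = -55626750*1/48363 = -18542250/16121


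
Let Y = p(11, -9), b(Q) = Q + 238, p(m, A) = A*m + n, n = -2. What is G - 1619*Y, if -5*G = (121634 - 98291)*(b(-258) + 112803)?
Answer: -2631875974/5 ≈ -5.2637e+8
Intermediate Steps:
p(m, A) = -2 + A*m (p(m, A) = A*m - 2 = -2 + A*m)
b(Q) = 238 + Q
Y = -101 (Y = -2 - 9*11 = -2 - 99 = -101)
G = -2632693569/5 (G = -(121634 - 98291)*((238 - 258) + 112803)/5 = -23343*(-20 + 112803)/5 = -23343*112783/5 = -⅕*2632693569 = -2632693569/5 ≈ -5.2654e+8)
G - 1619*Y = -2632693569/5 - 1619*(-101) = -2632693569/5 + 163519 = -2631875974/5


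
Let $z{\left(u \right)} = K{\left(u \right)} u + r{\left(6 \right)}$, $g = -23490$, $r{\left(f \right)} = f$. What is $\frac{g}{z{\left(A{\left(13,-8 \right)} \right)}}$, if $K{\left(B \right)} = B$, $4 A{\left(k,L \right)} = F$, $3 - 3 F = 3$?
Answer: $-3915$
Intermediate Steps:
$F = 0$ ($F = 1 - 1 = 0$)
$A{\left(k,L \right)} = 0$ ($A{\left(k,L \right)} = \frac{1}{4} \cdot 0 = 0$)
$z{\left(u \right)} = 6 + u^{2}$ ($z{\left(u \right)} = u u + 6 = u^{2} + 6 = 6 + u^{2}$)
$\frac{g}{z{\left(A{\left(13,-8 \right)} \right)}} = - \frac{23490}{6 + 0^{2}} = - \frac{23490}{6 + 0} = - \frac{23490}{6} = \left(-23490\right) \frac{1}{6} = -3915$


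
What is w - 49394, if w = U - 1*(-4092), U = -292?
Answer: -45594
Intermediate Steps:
w = 3800 (w = -292 - 1*(-4092) = -292 + 4092 = 3800)
w - 49394 = 3800 - 49394 = -45594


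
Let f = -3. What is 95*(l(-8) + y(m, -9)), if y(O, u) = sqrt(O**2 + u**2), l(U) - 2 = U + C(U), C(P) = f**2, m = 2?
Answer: 285 + 95*sqrt(85) ≈ 1160.9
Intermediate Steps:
C(P) = 9 (C(P) = (-3)**2 = 9)
l(U) = 11 + U (l(U) = 2 + (U + 9) = 2 + (9 + U) = 11 + U)
95*(l(-8) + y(m, -9)) = 95*((11 - 8) + sqrt(2**2 + (-9)**2)) = 95*(3 + sqrt(4 + 81)) = 95*(3 + sqrt(85)) = 285 + 95*sqrt(85)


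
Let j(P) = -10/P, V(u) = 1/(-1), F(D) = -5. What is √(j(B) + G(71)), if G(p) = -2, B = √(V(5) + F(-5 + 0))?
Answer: √(-18 + 15*I*√6)/3 ≈ 1.1283 + 1.8092*I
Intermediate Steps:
V(u) = -1
B = I*√6 (B = √(-1 - 5) = √(-6) = I*√6 ≈ 2.4495*I)
√(j(B) + G(71)) = √(-10*(-I*√6/6) - 2) = √(-(-5)*I*√6/3 - 2) = √(5*I*√6/3 - 2) = √(-2 + 5*I*√6/3)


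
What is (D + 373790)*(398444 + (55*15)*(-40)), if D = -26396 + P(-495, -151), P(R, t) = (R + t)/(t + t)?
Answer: 19170029031748/151 ≈ 1.2695e+11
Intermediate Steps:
P(R, t) = (R + t)/(2*t) (P(R, t) = (R + t)/((2*t)) = (R + t)*(1/(2*t)) = (R + t)/(2*t))
D = -3985473/151 (D = -26396 + (½)*(-495 - 151)/(-151) = -26396 + (½)*(-1/151)*(-646) = -26396 + 323/151 = -3985473/151 ≈ -26394.)
(D + 373790)*(398444 + (55*15)*(-40)) = (-3985473/151 + 373790)*(398444 + (55*15)*(-40)) = 52456817*(398444 + 825*(-40))/151 = 52456817*(398444 - 33000)/151 = (52456817/151)*365444 = 19170029031748/151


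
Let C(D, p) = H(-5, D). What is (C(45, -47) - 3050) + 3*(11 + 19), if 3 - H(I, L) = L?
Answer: -3002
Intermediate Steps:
H(I, L) = 3 - L
C(D, p) = 3 - D
(C(45, -47) - 3050) + 3*(11 + 19) = ((3 - 1*45) - 3050) + 3*(11 + 19) = ((3 - 45) - 3050) + 3*30 = (-42 - 3050) + 90 = -3092 + 90 = -3002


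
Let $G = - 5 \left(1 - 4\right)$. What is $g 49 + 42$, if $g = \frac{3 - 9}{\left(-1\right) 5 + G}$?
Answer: $\frac{63}{5} \approx 12.6$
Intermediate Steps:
$G = 15$ ($G = \left(-5\right) \left(-3\right) = 15$)
$g = - \frac{3}{5}$ ($g = \frac{3 - 9}{\left(-1\right) 5 + 15} = \frac{3 - 9}{-5 + 15} = \frac{3 - 9}{10} = \left(3 - 9\right) \frac{1}{10} = \left(-6\right) \frac{1}{10} = - \frac{3}{5} \approx -0.6$)
$g 49 + 42 = \left(- \frac{3}{5}\right) 49 + 42 = - \frac{147}{5} + 42 = \frac{63}{5}$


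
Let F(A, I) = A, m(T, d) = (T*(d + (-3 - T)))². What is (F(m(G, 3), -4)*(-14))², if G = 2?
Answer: 50176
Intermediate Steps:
m(T, d) = T²*(-3 + d - T)² (m(T, d) = (T*(-3 + d - T))² = T²*(-3 + d - T)²)
(F(m(G, 3), -4)*(-14))² = ((2²*(3 + 2 - 1*3)²)*(-14))² = ((4*(3 + 2 - 3)²)*(-14))² = ((4*2²)*(-14))² = ((4*4)*(-14))² = (16*(-14))² = (-224)² = 50176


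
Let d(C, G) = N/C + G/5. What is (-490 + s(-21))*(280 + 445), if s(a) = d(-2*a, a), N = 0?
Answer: -358295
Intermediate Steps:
d(C, G) = G/5 (d(C, G) = 0/C + G/5 = 0 + G*(⅕) = 0 + G/5 = G/5)
s(a) = a/5
(-490 + s(-21))*(280 + 445) = (-490 + (⅕)*(-21))*(280 + 445) = (-490 - 21/5)*725 = -2471/5*725 = -358295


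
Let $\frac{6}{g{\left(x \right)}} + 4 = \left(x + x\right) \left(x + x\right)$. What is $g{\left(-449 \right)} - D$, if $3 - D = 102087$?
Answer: $\frac{13720089601}{134400} \approx 1.0208 \cdot 10^{5}$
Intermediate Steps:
$D = -102084$ ($D = 3 - 102087 = -102084$)
$g{\left(x \right)} = \frac{6}{-4 + 4 x^{2}}$ ($g{\left(x \right)} = \frac{6}{-4 + \left(x + x\right) \left(x + x\right)} = \frac{6}{-4 + 2 x 2 x} = \frac{6}{-4 + 4 x^{2}}$)
$g{\left(-449 \right)} - D = \frac{3}{2 \left(-1 + \left(-449\right)^{2}\right)} - -102084 = \frac{3}{2 \left(-1 + 201601\right)} + 102084 = \frac{3}{2 \cdot 201600} + 102084 = \frac{3}{2} \cdot \frac{1}{201600} + 102084 = \frac{1}{134400} + 102084 = \frac{13720089601}{134400}$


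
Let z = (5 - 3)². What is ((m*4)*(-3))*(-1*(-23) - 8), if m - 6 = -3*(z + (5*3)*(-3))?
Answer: -23220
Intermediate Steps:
z = 4 (z = 2² = 4)
m = 129 (m = 6 - 3*(4 + (5*3)*(-3)) = 6 - 3*(4 + 15*(-3)) = 6 - 3*(4 - 45) = 6 - 3*(-41) = 6 + 123 = 129)
((m*4)*(-3))*(-1*(-23) - 8) = ((129*4)*(-3))*(-1*(-23) - 8) = (516*(-3))*(23 - 8) = -1548*15 = -23220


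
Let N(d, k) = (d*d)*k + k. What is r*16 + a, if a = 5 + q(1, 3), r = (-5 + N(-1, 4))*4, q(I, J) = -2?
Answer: 195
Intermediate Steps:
N(d, k) = k + k*d² (N(d, k) = d²*k + k = k*d² + k = k + k*d²)
r = 12 (r = (-5 + 4*(1 + (-1)²))*4 = (-5 + 4*(1 + 1))*4 = (-5 + 4*2)*4 = (-5 + 8)*4 = 3*4 = 12)
a = 3 (a = 5 - 2 = 3)
r*16 + a = 12*16 + 3 = 192 + 3 = 195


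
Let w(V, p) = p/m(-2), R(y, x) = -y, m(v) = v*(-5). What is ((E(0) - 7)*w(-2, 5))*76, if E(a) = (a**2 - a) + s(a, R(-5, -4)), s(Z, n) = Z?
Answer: -266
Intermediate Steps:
m(v) = -5*v
w(V, p) = p/10 (w(V, p) = p/((-5*(-2))) = p/10)
E(a) = a**2 (E(a) = (a**2 - a) + a = a**2)
((E(0) - 7)*w(-2, 5))*76 = ((0**2 - 7)*((1/10)*5))*76 = ((0 - 7)*(1/2))*76 = -7*1/2*76 = -7/2*76 = -266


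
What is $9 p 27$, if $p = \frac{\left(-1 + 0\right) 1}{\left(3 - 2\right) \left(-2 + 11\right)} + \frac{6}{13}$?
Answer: $\frac{1107}{13} \approx 85.154$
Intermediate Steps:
$p = \frac{41}{117}$ ($p = \frac{\left(-1\right) 1}{1 \cdot 9} + 6 \cdot \frac{1}{13} = - \frac{1}{9} + \frac{6}{13} = \frac{41}{117} \approx 0.35043$)
$9 p 27 = 9 \cdot \frac{41}{117} \cdot 27 = \frac{41}{13} \cdot 27 = \frac{1107}{13}$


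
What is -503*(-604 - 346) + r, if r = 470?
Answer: 478320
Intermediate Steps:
-503*(-604 - 346) + r = -503*(-604 - 346) + 470 = -503*(-950) + 470 = 477850 + 470 = 478320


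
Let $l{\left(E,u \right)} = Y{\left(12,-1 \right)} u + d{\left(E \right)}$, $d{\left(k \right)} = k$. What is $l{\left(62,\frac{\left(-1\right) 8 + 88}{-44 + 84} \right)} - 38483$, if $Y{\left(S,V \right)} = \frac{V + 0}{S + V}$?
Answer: $- \frac{422633}{11} \approx -38421.0$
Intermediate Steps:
$Y{\left(S,V \right)} = \frac{V}{S + V}$
$l{\left(E,u \right)} = E - \frac{u}{11}$ ($l{\left(E,u \right)} = - \frac{1}{12 - 1} u + E = - \frac{1}{11} u + E = \left(-1\right) \frac{1}{11} u + E = - \frac{u}{11} + E = E - \frac{u}{11}$)
$l{\left(62,\frac{\left(-1\right) 8 + 88}{-44 + 84} \right)} - 38483 = \left(62 - \frac{\left(\left(-1\right) 8 + 88\right) \frac{1}{-44 + 84}}{11}\right) - 38483 = \left(62 - \frac{\left(-8 + 88\right) \frac{1}{40}}{11}\right) - 38483 = \left(62 - \frac{80 \cdot \frac{1}{40}}{11}\right) - 38483 = \left(62 - \frac{2}{11}\right) - 38483 = \frac{680}{11} - 38483 = - \frac{422633}{11}$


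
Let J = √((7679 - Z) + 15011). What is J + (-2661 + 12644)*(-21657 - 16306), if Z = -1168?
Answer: -378984629 + √23858 ≈ -3.7898e+8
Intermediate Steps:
J = √23858 (J = √((7679 - 1*(-1168)) + 15011) = √((7679 + 1168) + 15011) = √(8847 + 15011) = √23858 ≈ 154.46)
J + (-2661 + 12644)*(-21657 - 16306) = √23858 + (-2661 + 12644)*(-21657 - 16306) = √23858 + 9983*(-37963) = √23858 - 378984629 = -378984629 + √23858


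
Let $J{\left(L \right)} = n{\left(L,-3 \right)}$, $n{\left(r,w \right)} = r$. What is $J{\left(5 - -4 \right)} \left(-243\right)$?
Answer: $-2187$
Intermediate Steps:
$J{\left(L \right)} = L$
$J{\left(5 - -4 \right)} \left(-243\right) = \left(5 - -4\right) \left(-243\right) = \left(5 + 4\right) \left(-243\right) = 9 \left(-243\right) = -2187$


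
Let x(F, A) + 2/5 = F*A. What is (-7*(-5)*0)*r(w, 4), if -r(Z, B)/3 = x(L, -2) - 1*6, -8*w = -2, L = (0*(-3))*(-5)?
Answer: 0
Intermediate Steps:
L = 0 (L = 0*(-5) = 0)
w = ¼ (w = -⅛*(-2) = ¼ ≈ 0.25000)
x(F, A) = -⅖ + A*F (x(F, A) = -⅖ + F*A = -⅖ + A*F)
r(Z, B) = 96/5 (r(Z, B) = -3*((-⅖ - 2*0) - 1*6) = -3*((-⅖ + 0) - 6) = -3*(-⅖ - 6) = -3*(-32/5) = 96/5)
(-7*(-5)*0)*r(w, 4) = (-7*(-5)*0)*(96/5) = (35*0)*(96/5) = 0*(96/5) = 0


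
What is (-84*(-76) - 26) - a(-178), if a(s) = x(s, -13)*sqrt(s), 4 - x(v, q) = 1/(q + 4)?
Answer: 6358 - 37*I*sqrt(178)/9 ≈ 6358.0 - 54.849*I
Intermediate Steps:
x(v, q) = 4 - 1/(4 + q) (x(v, q) = 4 - 1/(q + 4) = 4 - 1/(4 + q))
a(s) = 37*sqrt(s)/9 (a(s) = ((15 + 4*(-13))/(4 - 13))*sqrt(s) = ((15 - 52)/(-9))*sqrt(s) = (-1/9*(-37))*sqrt(s) = 37*sqrt(s)/9)
(-84*(-76) - 26) - a(-178) = (-84*(-76) - 26) - 37*sqrt(-178)/9 = (6384 - 26) - 37*I*sqrt(178)/9 = 6358 - 37*I*sqrt(178)/9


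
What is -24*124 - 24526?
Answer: -27502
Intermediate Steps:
-24*124 - 24526 = -2976 - 24526 = -27502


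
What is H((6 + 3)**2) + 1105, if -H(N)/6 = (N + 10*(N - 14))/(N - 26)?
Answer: 56269/55 ≈ 1023.1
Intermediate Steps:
H(N) = -6*(-140 + 11*N)/(-26 + N) (H(N) = -6*(N + 10*(N - 14))/(N - 26) = -6*(N + 10*(-14 + N))/(-26 + N) = -6*(N + (-140 + 10*N))/(-26 + N) = -6*(-140 + 11*N)/(-26 + N))
H((6 + 3)**2) + 1105 = 6*(140 - 11*(6 + 3)**2)/(-26 + (6 + 3)**2) + 1105 = 6*(140 - 11*9**2)/(-26 + 9**2) + 1105 = 6*(140 - 11*81)/(-26 + 81) + 1105 = 6*(140 - 891)/55 + 1105 = 6*(1/55)*(-751) + 1105 = -4506/55 + 1105 = 56269/55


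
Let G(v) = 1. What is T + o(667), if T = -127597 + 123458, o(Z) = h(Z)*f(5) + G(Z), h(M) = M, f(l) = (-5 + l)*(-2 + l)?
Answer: -4138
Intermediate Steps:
o(Z) = 1 (o(Z) = Z*(10 + 5**2 - 7*5) + 1 = Z*(10 + 25 - 35) + 1 = Z*0 + 1 = 0 + 1 = 1)
T = -4139
T + o(667) = -4139 + 1 = -4138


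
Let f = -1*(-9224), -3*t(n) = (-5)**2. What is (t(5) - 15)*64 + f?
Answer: 23192/3 ≈ 7730.7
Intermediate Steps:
t(n) = -25/3 (t(n) = -1/3*(-5)**2 = -1/3*25 = -25/3)
f = 9224
(t(5) - 15)*64 + f = (-25/3 - 15)*64 + 9224 = -70/3*64 + 9224 = -4480/3 + 9224 = 23192/3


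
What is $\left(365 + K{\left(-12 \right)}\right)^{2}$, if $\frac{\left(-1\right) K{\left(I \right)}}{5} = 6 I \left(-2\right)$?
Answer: $126025$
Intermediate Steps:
$K{\left(I \right)} = 60 I$ ($K{\left(I \right)} = - 5 \cdot 6 I \left(-2\right) = - 5 \left(- 12 I\right) = 60 I$)
$\left(365 + K{\left(-12 \right)}\right)^{2} = \left(365 + 60 \left(-12\right)\right)^{2} = \left(365 - 720\right)^{2} = \left(-355\right)^{2} = 126025$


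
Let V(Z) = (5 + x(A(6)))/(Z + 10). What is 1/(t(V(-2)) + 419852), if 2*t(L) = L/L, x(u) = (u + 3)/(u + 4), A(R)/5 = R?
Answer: 2/839705 ≈ 2.3818e-6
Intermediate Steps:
A(R) = 5*R
x(u) = (3 + u)/(4 + u)
V(Z) = 203/(34*(10 + Z)) (V(Z) = (5 + (3 + 5*6)/(4 + 5*6))/(Z + 10) = (5 + (3 + 30)/(4 + 30))/(10 + Z) = (5 + 33/34)/(10 + Z) = 203/(34*(10 + Z)))
t(L) = ½ (t(L) = (L/L)/2 = (½)*1 = ½)
1/(t(V(-2)) + 419852) = 1/(½ + 419852) = 1/(839705/2) = 2/839705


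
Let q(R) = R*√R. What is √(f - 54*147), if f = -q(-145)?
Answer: √(-7938 + 145*I*√145) ≈ 9.7406 + 89.626*I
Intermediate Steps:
q(R) = R^(3/2)
f = 145*I*√145 (f = -(-145)^(3/2) = -(-145)*I*√145 = 145*I*√145 ≈ 1746.0*I)
√(f - 54*147) = √(145*I*√145 - 54*147) = √(145*I*√145 - 7938) = √(-7938 + 145*I*√145)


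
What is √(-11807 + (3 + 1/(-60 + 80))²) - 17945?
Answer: -17945 + I*√4719079/20 ≈ -17945.0 + 108.62*I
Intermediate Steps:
√(-11807 + (3 + 1/(-60 + 80))²) - 17945 = √(-11807 + (3 + 1/20)²) - 17945 = √(-11807 + (61/20)²) - 17945 = √(-11807 + 3721/400) - 17945 = √(-4719079/400) - 17945 = I*√4719079/20 - 17945 = -17945 + I*√4719079/20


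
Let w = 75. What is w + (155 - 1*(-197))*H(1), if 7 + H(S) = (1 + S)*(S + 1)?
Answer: -981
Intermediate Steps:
H(S) = -7 + (1 + S)² (H(S) = -7 + (1 + S)*(S + 1) = -7 + (1 + S)*(1 + S) = -7 + (1 + S)²)
w + (155 - 1*(-197))*H(1) = 75 + (155 - 1*(-197))*(-7 + (1 + 1)²) = 75 + (155 + 197)*(-7 + 2²) = 75 + 352*(-7 + 4) = 75 + 352*(-3) = 75 - 1056 = -981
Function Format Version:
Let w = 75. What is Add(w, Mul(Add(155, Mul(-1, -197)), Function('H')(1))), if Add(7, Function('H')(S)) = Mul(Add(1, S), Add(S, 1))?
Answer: -981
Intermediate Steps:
Function('H')(S) = Add(-7, Pow(Add(1, S), 2)) (Function('H')(S) = Add(-7, Mul(Add(1, S), Add(S, 1))) = Add(-7, Mul(Add(1, S), Add(1, S))) = Add(-7, Pow(Add(1, S), 2)))
Add(w, Mul(Add(155, Mul(-1, -197)), Function('H')(1))) = Add(75, Mul(Add(155, Mul(-1, -197)), Add(-7, Pow(Add(1, 1), 2)))) = Add(75, Mul(Add(155, 197), Add(-7, Pow(2, 2)))) = Add(75, Mul(352, Add(-7, 4))) = Add(75, Mul(352, -3)) = Add(75, -1056) = -981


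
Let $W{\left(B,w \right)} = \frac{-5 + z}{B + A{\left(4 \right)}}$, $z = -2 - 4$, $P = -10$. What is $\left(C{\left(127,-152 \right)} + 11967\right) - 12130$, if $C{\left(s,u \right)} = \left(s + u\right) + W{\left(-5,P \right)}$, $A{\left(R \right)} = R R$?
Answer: $-189$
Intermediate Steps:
$A{\left(R \right)} = R^{2}$
$z = -6$
$W{\left(B,w \right)} = - \frac{11}{16 + B}$ ($W{\left(B,w \right)} = \frac{-5 - 6}{B + 4^{2}} = - \frac{11}{B + 16} = - \frac{11}{16 + B}$)
$C{\left(s,u \right)} = -1 + s + u$ ($C{\left(s,u \right)} = \left(s + u\right) - \frac{11}{16 - 5} = \left(s + u\right) - \frac{11}{11} = \left(s + u\right) - 1 = -1 + s + u$)
$\left(C{\left(127,-152 \right)} + 11967\right) - 12130 = \left(\left(-1 + 127 - 152\right) + 11967\right) - 12130 = \left(-26 + 11967\right) - 12130 = 11941 - 12130 = -189$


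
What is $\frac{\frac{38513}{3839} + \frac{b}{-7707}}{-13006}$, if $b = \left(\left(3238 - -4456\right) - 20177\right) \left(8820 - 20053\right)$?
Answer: $\frac{89668944755}{64135128673} \approx 1.3981$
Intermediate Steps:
$b = 140221539$ ($b = \left(\left(3238 + 4456\right) - 20177\right) \left(-11233\right) = \left(7694 - 20177\right) \left(-11233\right) = \left(-12483\right) \left(-11233\right) = 140221539$)
$\frac{\frac{38513}{3839} + \frac{b}{-7707}}{-13006} = \frac{\frac{38513}{3839} + \frac{140221539}{-7707}}{-13006} = \left(38513 \cdot \frac{1}{3839} + 140221539 \left(- \frac{1}{7707}\right)\right) \left(- \frac{1}{13006}\right) = \left(\frac{38513}{3839} - \frac{46740513}{2569}\right) \left(- \frac{1}{13006}\right) = \left(- \frac{179337889510}{9862391}\right) \left(- \frac{1}{13006}\right) = \frac{89668944755}{64135128673}$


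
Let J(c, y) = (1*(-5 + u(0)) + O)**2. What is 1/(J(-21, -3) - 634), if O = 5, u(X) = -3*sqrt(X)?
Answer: -1/634 ≈ -0.0015773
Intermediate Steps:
J(c, y) = 0 (J(c, y) = (1*(-5 - 3*sqrt(0)) + 5)**2 = (1*(-5 - 3*0) + 5)**2 = (1*(-5 + 0) + 5)**2 = (1*(-5) + 5)**2 = (-5 + 5)**2 = 0**2 = 0)
1/(J(-21, -3) - 634) = 1/(0 - 634) = 1/(-634) = -1/634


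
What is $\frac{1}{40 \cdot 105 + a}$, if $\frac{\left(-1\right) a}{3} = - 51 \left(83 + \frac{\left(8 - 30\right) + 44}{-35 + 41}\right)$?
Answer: $\frac{1}{17460} \approx 5.7274 \cdot 10^{-5}$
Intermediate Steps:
$a = 13260$ ($a = - 3 \left(- 51 \left(83 + \frac{\left(8 - 30\right) + 44}{-35 + 41}\right)\right) = - 3 \left(- 51 \left(83 + \frac{-22 + 44}{6}\right)\right) = - 3 \left(- 51 \left(83 + 22 \cdot \frac{1}{6}\right)\right) = - 3 \left(- 51 \left(83 + \frac{11}{3}\right)\right) = - 3 \left(\left(-51\right) \frac{260}{3}\right) = \left(-3\right) \left(-4420\right) = 13260$)
$\frac{1}{40 \cdot 105 + a} = \frac{1}{40 \cdot 105 + 13260} = \frac{1}{4200 + 13260} = \frac{1}{17460}$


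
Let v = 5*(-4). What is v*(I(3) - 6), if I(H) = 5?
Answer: 20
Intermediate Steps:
v = -20
v*(I(3) - 6) = -20*(5 - 6) = -20*(-1) = 20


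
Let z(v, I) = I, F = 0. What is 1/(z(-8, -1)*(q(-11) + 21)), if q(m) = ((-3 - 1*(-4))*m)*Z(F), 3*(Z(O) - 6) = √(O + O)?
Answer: 1/45 ≈ 0.022222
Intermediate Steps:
Z(O) = 6 + √2*√O/3 (Z(O) = 6 + √(O + O)/3 = 6 + √(2*O)/3 = 6 + (√2*√O)/3 = 6 + √2*√O/3)
q(m) = 6*m (q(m) = ((-3 - 1*(-4))*m)*(6 + √2*√0/3) = ((-3 + 4)*m)*(6 + (⅓)*√2*0) = (1*m)*(6 + 0) = m*6 = 6*m)
1/(z(-8, -1)*(q(-11) + 21)) = 1/(-(6*(-11) + 21)) = 1/(-(-66 + 21)) = 1/(-1*(-45)) = 1/45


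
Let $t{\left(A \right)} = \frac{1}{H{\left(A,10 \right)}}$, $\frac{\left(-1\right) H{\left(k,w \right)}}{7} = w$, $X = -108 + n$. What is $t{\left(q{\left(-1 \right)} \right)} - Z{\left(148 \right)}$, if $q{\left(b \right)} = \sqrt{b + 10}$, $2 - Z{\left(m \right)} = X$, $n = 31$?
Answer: $- \frac{5531}{70} \approx -79.014$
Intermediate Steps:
$X = -77$ ($X = -108 + 31 = -77$)
$Z{\left(m \right)} = 79$ ($Z{\left(m \right)} = 2 - -77 = 2 + 77 = 79$)
$H{\left(k,w \right)} = - 7 w$
$q{\left(b \right)} = \sqrt{10 + b}$
$t{\left(A \right)} = - \frac{1}{70}$ ($t{\left(A \right)} = \frac{1}{\left(-7\right) 10} = \frac{1}{-70} = - \frac{1}{70}$)
$t{\left(q{\left(-1 \right)} \right)} - Z{\left(148 \right)} = - \frac{1}{70} - 79 = - \frac{5531}{70}$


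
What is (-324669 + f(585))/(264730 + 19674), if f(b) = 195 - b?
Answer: -325059/284404 ≈ -1.1429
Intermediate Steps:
(-324669 + f(585))/(264730 + 19674) = (-324669 + (195 - 1*585))/(264730 + 19674) = (-324669 + (195 - 585))/284404 = (-324669 - 390)*(1/284404) = -325059*1/284404 = -325059/284404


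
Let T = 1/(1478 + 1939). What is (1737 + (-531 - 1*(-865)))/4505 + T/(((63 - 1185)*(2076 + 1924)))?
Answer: 373644849547/812781288000 ≈ 0.45971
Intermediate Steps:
T = 1/3417 ≈ 0.00029265
(1737 + (-531 - 1*(-865)))/4505 + T/(((63 - 1185)*(2076 + 1924))) = (1737 + (-531 - 1*(-865)))/4505 + 1/(3417*(((63 - 1185)*(2076 + 1924)))) = (1737 + (-531 + 865))*(1/4505) + 1/(3417*((-1122*4000))) = (1737 + 334)*(1/4505) + (1/3417)/(-4488000) = 2071*(1/4505) + (1/3417)*(-1/4488000) = 2071/4505 - 1/15335496000 = 373644849547/812781288000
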